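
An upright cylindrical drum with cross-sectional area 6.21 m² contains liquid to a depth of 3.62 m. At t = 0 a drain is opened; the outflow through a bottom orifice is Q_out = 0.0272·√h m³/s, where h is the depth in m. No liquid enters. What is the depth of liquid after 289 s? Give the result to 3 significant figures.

1.61 m

With no inflow, A dh/dt = −0.0272 √h.
This is separable: 2 d(√h)/dt = −0.0272/A, so √h = √h₀ − (0.0272/(2A)) t.
√h = √3.62 − 0.0272·289/(2·6.21) = 1.9026 − 0.63291 = 1.2697.
h = 1.2697² = 1.6122 m.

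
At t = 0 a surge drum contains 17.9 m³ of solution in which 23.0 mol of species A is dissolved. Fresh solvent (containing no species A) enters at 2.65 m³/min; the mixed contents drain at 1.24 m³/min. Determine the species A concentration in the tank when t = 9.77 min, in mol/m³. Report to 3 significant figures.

0.440 mol/m³

Total volume: dV/dt = Q_in − Q_out = 1.4100 m³/min, so V(t) = 17.9 + 1.4100 t and V(9.77) = 31.676 m³.
No species A enters, so dm/dt = −Q_out · (m/V).
dm/m = −Q_out dt/(V₀ + 1.4100 t); integrating gives ln(m/m₀) = −(Q_out/(Q_in−Q_out)) ln(V/V₀).
m = m₀ (V₀/V)^(Q_out/(Q_in−Q_out)) = 23.0 × (17.9/31.676)^(0.87943) = 13.923 mol.
C = m/V = 13.923/31.676 = 0.43956 mol/m³.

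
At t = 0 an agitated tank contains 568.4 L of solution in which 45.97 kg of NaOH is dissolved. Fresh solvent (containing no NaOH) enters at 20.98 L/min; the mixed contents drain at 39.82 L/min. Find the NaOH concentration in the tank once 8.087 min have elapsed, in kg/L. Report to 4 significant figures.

Total volume: dV/dt = Q_in − Q_out = -18.8400 L/min, so V(t) = 568.4 − 18.8400 t and V(8.087) = 416.041 L.
No NaOH enters, so dm/dt = −Q_out · (m/V).
dm/m = −Q_out dt/(V₀ − 18.8400 t); integrating gives ln(m/m₀) = −(Q_out/(Q_in−Q_out)) ln(V/V₀).
m = m₀ (V₀/V)^(Q_out/(Q_in−Q_out)) = 45.97 × (568.4/416.041)^(-2.11359) = 23.7709 kg.
C = m/V = 23.7709/416.041 = 0.0571359 kg/L.

0.05714 kg/L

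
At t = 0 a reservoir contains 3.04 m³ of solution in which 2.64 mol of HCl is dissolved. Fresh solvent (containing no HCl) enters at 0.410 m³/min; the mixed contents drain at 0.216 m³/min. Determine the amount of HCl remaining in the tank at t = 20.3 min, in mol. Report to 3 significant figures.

Total volume: dV/dt = Q_in − Q_out = 0.19400 m³/min, so V(t) = 3.04 + 0.19400 t and V(20.3) = 6.9782 m³.
No HCl enters, so dm/dt = −Q_out · (m/V).
dm/m = −Q_out dt/(V₀ + 0.19400 t); integrating gives ln(m/m₀) = −(Q_out/(Q_in−Q_out)) ln(V/V₀).
m = m₀ (V₀/V)^(Q_out/(Q_in−Q_out)) = 2.64 × (3.04/6.9782)^(1.1134) = 1.0467 mol.

1.05 mol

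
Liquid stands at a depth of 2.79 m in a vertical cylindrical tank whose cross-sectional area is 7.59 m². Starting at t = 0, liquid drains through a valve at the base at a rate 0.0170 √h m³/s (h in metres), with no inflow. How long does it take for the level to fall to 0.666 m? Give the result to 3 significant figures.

With no inflow, A dh/dt = −0.0170 √h.
∫ h^(−1/2) dh = −(0.0170/A) ∫ dt, giving 2√h = 2√h₀ − (0.0170/A) t.
t = 2A(√h₀ − √h)/0.0170 = 2·7.59·(√2.79 − √0.666)/0.0170
  = 15.180 × (1.6703 − 0.81609) / 0.0170 = 762.79 s.

763 s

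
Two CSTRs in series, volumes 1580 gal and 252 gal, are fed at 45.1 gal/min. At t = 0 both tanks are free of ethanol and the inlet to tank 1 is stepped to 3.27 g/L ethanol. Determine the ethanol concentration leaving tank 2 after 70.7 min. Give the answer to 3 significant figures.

2.75 g/L

Each tank obeys Vᵢ dCᵢ/dt = Q(Cᵢ₋₁ − Cᵢ), so τᵢ = Vᵢ/Q.
τ₁ = 1580/45.1 = 35.033 min; τ₂ = 252/45.1 = 5.5876 min.
Tank 1: C₁ = C_in(1 − e^(−t/τ₁)). Tank 2 (τ₁ ≠ τ₂): C₂ = C_in[1 − (τ₁ e^(−t/τ₁) − τ₂ e^(−t/τ₂))/(τ₁ − τ₂)].
At t = 70.7: e^(−t/τ₁) = 0.13291, e^(−t/τ₂) = 3.1978e-06.
C₂ = 3.27·[1 − (35.033·0.13291 − 5.5876·3.1978e-06)/(29.446)] = 3.27·0.84187 = 2.7529 g/L.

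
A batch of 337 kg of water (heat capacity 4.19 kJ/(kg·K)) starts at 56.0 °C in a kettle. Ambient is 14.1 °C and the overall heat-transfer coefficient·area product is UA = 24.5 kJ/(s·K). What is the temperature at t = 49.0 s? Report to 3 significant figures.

Heat balance on the well-mixed liquid: M c_p dT/dt = −UA(T − T_amb).
dT/dt = (T_ss − T)/τ with T_ss = T_amb = 14.100 °C, τ = M c_p/UA = 337·4.19/24.5 = 57.634 s.
Integrating: T(t) = T_ss + (T₀ − T_ss) e^(−t/τ).
T(49.0) = 14.100 + (41.900)·0.42733 = 32.005 °C.

32.0 °C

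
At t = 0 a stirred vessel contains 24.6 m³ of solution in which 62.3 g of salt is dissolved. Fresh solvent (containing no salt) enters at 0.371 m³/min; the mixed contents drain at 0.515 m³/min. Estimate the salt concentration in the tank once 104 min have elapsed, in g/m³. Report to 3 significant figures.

0.226 g/m³

Let m(t) be the amount of salt. Volume: V(t) = V₀ + (Q_in − Q_out) t = 24.6 − 0.14400 t; V(104) = 9.6240 m³.
No salt enters, so dm/dt = −Q_out · (m/V).
Separate: dm/m = −Q_out dt/V(t) ⇒ ln(m/m₀) = −(Q_out/(Q_in−Q_out)) ln(V/V₀).
m = m₀ (V₀/V)^(Q_out/(Q_in−Q_out)) = 62.3 × (24.6/9.6240)^(-3.5764) = 2.1718 g.
C = m/V = 2.1718/9.6240 = 0.22567 g/m³.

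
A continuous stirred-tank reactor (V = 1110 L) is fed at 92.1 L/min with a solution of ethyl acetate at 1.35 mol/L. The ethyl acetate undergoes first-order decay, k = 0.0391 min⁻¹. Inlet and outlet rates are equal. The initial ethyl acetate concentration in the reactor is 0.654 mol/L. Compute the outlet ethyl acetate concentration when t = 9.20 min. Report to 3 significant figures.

0.832 mol/L

Species balance: V dC/dt = Q C_in − Q C − k V C.
dC/dt = (Q/V) C_in − (Q/V + k) C; effective rate a = Q/V + k = 0.082973 + 0.0391 = 0.12207 min⁻¹.
C_ss = Q C_in/(Q + kV) = 0.91759 mol/L; C(t) = C_ss + (C₀ − C_ss) e^(−a t).
C(9.20) = 0.91759 + (-0.26359)·e^(−0.12207·9.20) = 0.91759 + (-0.26359)·0.32528 = 0.83185 mol/L.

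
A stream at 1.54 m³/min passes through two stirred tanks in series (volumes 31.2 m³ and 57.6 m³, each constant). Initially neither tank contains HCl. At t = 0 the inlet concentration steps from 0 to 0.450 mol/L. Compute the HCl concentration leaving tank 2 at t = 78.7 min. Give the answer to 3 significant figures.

Species balance on tank i: dCᵢ/dt = (Cᵢ₋₁ − Cᵢ)/τᵢ with τᵢ = Vᵢ/Q.
τ₁ = 31.2/1.54 = 20.260 min; τ₂ = 57.6/1.54 = 37.403 min.
Tank 1: C₁ = C_in(1 − e^(−t/τ₁)). Tank 2 (τ₁ ≠ τ₂): C₂ = C_in[1 − (τ₁ e^(−t/τ₁) − τ₂ e^(−t/τ₂))/(τ₁ − τ₂)].
At t = 78.7: e^(−t/τ₁) = 0.020557, e^(−t/τ₂) = 0.12195.
C₂ = 0.450·[1 − (20.260·0.020557 − 37.403·0.12195)/(-17.143)] = 0.450·0.75822 = 0.34120 mol/L.

0.341 mol/L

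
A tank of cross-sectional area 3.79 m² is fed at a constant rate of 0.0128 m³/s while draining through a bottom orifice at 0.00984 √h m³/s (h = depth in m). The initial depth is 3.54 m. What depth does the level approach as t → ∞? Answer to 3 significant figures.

Volume balance on the tank: A dh/dt = Q_in − 0.00984 √h. At steady state dh/dt = 0:
Q_in = 0.00984 √h_ss ⇒ √h_ss = 0.0128/0.00984 = 1.3008.
h_ss = 1.3008² = 1.6921 m. (Since h₀ = 3.54 m > h_ss, the level will fall toward this value.)

1.69 m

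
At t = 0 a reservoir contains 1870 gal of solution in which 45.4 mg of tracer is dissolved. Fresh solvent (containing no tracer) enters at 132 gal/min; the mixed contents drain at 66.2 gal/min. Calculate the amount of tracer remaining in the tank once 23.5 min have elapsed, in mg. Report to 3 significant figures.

24.8 mg

Total volume: dV/dt = Q_in − Q_out = 65.800 gal/min, so V(t) = 1870 + 65.800 t and V(23.5) = 3416.3 gal.
Species balance (pure solvent in): dm/dt = −Q_out · m/V(t).
Separate: dm/m = −Q_out dt/V(t) ⇒ ln(m/m₀) = −(Q_out/(Q_in−Q_out)) ln(V/V₀).
m = m₀ (V₀/V)^(Q_out/(Q_in−Q_out)) = 45.4 × (1870/3416.3)^(1.0061) = 24.760 mg.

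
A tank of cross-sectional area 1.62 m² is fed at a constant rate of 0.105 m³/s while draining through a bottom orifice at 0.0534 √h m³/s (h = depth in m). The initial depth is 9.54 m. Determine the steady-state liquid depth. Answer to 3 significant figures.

3.87 m

Level balance: A dh/dt = 0.105 − 0.0534 √h. Setting dh/dt = 0:
Q_in = 0.0534 √h_ss ⇒ √h_ss = 0.105/0.0534 = 1.9663.
h_ss = 1.9663² = 3.8663 m. (Since h₀ = 9.54 m > h_ss, the level will fall toward this value.)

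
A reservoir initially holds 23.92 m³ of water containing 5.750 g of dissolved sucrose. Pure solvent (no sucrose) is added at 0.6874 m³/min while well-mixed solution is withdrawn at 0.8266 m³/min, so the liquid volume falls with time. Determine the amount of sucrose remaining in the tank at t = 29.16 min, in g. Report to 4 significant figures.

1.906 g

Let m(t) be the amount of sucrose. Volume: V(t) = V₀ + (Q_in − Q_out) t = 23.92 − 0.139200 t; V(29.16) = 19.8609 m³.
No sucrose enters, so dm/dt = −Q_out · (m/V).
Separate: dm/m = −Q_out dt/V(t) ⇒ ln(m/m₀) = −(Q_out/(Q_in−Q_out)) ln(V/V₀).
m = m₀ (V₀/V)^(Q_out/(Q_in−Q_out)) = 5.750 × (23.92/19.8609)^(-5.93822) = 1.90585 g.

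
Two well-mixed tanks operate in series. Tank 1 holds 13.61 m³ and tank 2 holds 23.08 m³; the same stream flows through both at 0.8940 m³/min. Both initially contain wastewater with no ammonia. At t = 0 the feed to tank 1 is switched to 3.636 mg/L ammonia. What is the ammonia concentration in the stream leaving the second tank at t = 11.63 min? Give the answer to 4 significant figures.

Species balance on tank i: dCᵢ/dt = (Cᵢ₋₁ − Cᵢ)/τᵢ with τᵢ = Vᵢ/Q.
τ₁ = 13.61/0.8940 = 15.2237 min; τ₂ = 23.08/0.8940 = 25.8166 min.
Tank 1: C₁ = C_in(1 − e^(−t/τ₁)). Tank 2 (τ₁ ≠ τ₂): C₂ = C_in[1 − (τ₁ e^(−t/τ₁) − τ₂ e^(−t/τ₂))/(τ₁ − τ₂)].
At t = 11.63: e^(−t/τ₁) = 0.465828, e^(−t/τ₂) = 0.637318.
C₂ = 3.636·[1 − (15.2237·0.465828 − 25.8166·0.637318)/(-10.5928)] = 3.636·0.116220 = 0.422578 mg/L.

0.4226 mg/L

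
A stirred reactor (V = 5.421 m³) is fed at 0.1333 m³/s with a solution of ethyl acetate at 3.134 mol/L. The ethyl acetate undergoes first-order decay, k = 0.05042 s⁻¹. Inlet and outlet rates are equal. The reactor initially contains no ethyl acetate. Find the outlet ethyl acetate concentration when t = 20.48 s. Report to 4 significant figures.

0.8063 mol/L

Accumulation = in − out − consumed: V dC/dt = Q C_in − Q C − k V C.
dC/dt = (Q/V) C_in − (Q/V + k) C; effective rate a = Q/V + k = 0.0245896 + 0.05042 = 0.0750096 s⁻¹.
C_ss = Q C_in/(Q + kV) = 1.02738 mol/L; C(t) = C_ss + (C₀ − C_ss) e^(−a t).
C(20.48) = 1.02738 + (-1.02738)·e^(−0.0750096·20.48) = 1.02738 + (-1.02738)·0.215198 = 0.806293 mol/L.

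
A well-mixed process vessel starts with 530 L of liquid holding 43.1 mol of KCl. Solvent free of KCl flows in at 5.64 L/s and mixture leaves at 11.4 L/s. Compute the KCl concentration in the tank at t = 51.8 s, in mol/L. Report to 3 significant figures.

Let m(t) be the amount of KCl. Volume: V(t) = V₀ + (Q_in − Q_out) t = 530 − 5.7600 t; V(51.8) = 231.63 L.
No KCl enters, so dm/dt = −Q_out · (m/V).
Separate: dm/m = −Q_out dt/V(t) ⇒ ln(m/m₀) = −(Q_out/(Q_in−Q_out)) ln(V/V₀).
m = m₀ (V₀/V)^(Q_out/(Q_in−Q_out)) = 43.1 × (530/231.63)^(-1.9792) = 8.3755 mol.
C = m/V = 8.3755/231.63 = 0.036159 mol/L.

0.0362 mol/L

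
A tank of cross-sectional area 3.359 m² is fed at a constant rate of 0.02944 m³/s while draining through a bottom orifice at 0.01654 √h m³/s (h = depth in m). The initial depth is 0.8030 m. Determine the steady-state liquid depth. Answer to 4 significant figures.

Mass balance (ρ constant): A dh/dt = Q_in − 0.01654 √h. At steady state dh/dt = 0:
Q_in = 0.01654 √h_ss ⇒ √h_ss = 0.02944/0.01654 = 1.77993.
h_ss = 1.77993² = 3.16814 m. (Since h₀ = 0.8030 m < h_ss, the level will rise toward this value.)

3.168 m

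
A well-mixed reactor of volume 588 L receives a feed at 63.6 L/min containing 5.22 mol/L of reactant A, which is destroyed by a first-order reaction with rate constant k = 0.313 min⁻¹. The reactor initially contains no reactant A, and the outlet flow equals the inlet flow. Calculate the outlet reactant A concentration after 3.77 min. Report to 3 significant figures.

1.07 mol/L

Species balance: V dC/dt = Q C_in − Q C − k V C.
dC/dt = (Q/V) C_in − (Q/V + k) C; effective rate a = Q/V + k = 0.10816 + 0.313 = 0.42116 min⁻¹.
C_ss = Q C_in/(Q + kV) = 1.3406 mol/L; C(t) = C_ss + (C₀ − C_ss) e^(−a t).
C(3.77) = 1.3406 + (-1.3406)·e^(−0.42116·3.77) = 1.3406 + (-1.3406)·0.20438 = 1.0666 mol/L.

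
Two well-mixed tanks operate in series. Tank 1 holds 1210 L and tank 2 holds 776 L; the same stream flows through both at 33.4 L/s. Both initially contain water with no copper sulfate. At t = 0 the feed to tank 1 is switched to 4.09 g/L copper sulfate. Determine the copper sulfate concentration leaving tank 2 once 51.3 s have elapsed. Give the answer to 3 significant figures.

Species balance on tank i: dCᵢ/dt = (Cᵢ₋₁ − Cᵢ)/τᵢ with τᵢ = Vᵢ/Q.
τ₁ = 1210/33.4 = 36.228 s; τ₂ = 776/33.4 = 23.234 s.
Tank 1: C₁ = C_in(1 − e^(−t/τ₁)). Tank 2 (τ₁ ≠ τ₂): C₂ = C_in[1 − (τ₁ e^(−t/τ₁) − τ₂ e^(−t/τ₂))/(τ₁ − τ₂)].
At t = 51.3: e^(−t/τ₁) = 0.24267, e^(−t/τ₂) = 0.10992.
C₂ = 4.09·[1 − (36.228·0.24267 − 23.234·0.10992)/(12.994)] = 4.09·0.51997 = 2.1267 g/L.

2.13 g/L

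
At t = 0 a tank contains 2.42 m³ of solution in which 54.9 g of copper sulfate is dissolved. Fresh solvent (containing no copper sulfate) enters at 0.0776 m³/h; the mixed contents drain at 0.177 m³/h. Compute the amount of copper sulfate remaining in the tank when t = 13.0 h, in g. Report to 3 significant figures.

14.1 g

Total volume: dV/dt = Q_in − Q_out = -0.099400 m³/h, so V(t) = 2.42 − 0.099400 t and V(13.0) = 1.1278 m³.
Solute balance: dm/dt = 0 − Q_out C = −Q_out m/V(t).
dm/m = −Q_out dt/(V₀ − 0.099400 t); integrating gives ln(m/m₀) = −(Q_out/(Q_in−Q_out)) ln(V/V₀).
m = m₀ (V₀/V)^(Q_out/(Q_in−Q_out)) = 54.9 × (2.42/1.1278)^(-1.7807) = 14.097 g.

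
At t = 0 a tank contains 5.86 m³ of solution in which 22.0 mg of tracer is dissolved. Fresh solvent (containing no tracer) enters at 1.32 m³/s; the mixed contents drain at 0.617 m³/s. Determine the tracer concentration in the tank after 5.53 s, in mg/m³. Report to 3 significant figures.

Let m(t) be the amount of tracer. Volume: V(t) = V₀ + (Q_in − Q_out) t = 5.86 + 0.70300 t; V(5.53) = 9.7476 m³.
Species balance (pure solvent in): dm/dt = −Q_out · m/V(t).
dm/m = −Q_out dt/(V₀ + 0.70300 t); integrating gives ln(m/m₀) = −(Q_out/(Q_in−Q_out)) ln(V/V₀).
m = m₀ (V₀/V)^(Q_out/(Q_in−Q_out)) = 22.0 × (5.86/9.7476)^(0.87767) = 14.075 mg.
C = m/V = 14.075/9.7476 = 1.4440 mg/m³.

1.44 mg/m³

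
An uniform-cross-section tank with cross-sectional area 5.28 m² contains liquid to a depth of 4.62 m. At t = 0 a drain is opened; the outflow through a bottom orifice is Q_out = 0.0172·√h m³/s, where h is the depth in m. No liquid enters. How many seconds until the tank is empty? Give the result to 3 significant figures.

Unsteady balance on liquid volume: A dh/dt = −0.0172 √h.
∫ h^(−1/2) dh = −(0.0172/A) ∫ dt, giving 2√h = 2√h₀ − (0.0172/A) t.
Set h = 0: 2√h₀ = (0.0172/A) t_empty ⇒ t_empty = 2A√h₀/0.0172.
t_empty = 2·5.28·√4.62/0.0172 = 10.560·2.1494/0.0172 = 1319.6 s.

1320 s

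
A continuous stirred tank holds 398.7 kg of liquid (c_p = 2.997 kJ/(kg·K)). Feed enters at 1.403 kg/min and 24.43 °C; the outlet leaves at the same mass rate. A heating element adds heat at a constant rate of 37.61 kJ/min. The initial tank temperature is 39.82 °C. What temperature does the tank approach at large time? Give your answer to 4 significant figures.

First-law balance (no shaft work): M c_p dT/dt = ṁ c_p (T_in − T) + 37.61.
At steady state dT/dt = 0 ⇒ T_ss = T_in + Q̇/(ṁ c_p) = 24.43 + 37.61/(1.403·2.997) = 33.3746 °C.

33.37 °C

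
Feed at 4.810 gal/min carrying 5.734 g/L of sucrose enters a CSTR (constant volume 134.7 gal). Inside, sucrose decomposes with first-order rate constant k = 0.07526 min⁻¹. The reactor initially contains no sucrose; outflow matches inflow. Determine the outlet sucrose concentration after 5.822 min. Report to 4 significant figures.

Species balance: V dC/dt = Q C_in − Q C − k V C.
This is linear with rate a = Q/V + k = 0.110969 min⁻¹.
C_ss = Q C_in/(Q + kV) = 1.84516 g/L; C(t) = C_ss + (C₀ − C_ss) e^(−a t).
C(5.822) = 1.84516 + (-1.84516)·e^(−0.110969·5.822) = 1.84516 + (-1.84516)·0.524106 = 0.878100 g/L.

0.8781 g/L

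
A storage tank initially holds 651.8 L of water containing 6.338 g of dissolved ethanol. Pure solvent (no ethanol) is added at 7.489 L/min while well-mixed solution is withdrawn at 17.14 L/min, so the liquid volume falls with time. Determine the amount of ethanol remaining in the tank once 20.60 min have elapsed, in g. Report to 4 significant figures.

3.321 g

Let m(t) be the amount of ethanol. Volume: V(t) = V₀ + (Q_in − Q_out) t = 651.8 − 9.65100 t; V(20.60) = 452.989 L.
No ethanol enters, so dm/dt = −Q_out · (m/V).
dm/m = −Q_out dt/(V₀ − 9.65100 t); integrating gives ln(m/m₀) = −(Q_out/(Q_in−Q_out)) ln(V/V₀).
m = m₀ (V₀/V)^(Q_out/(Q_in−Q_out)) = 6.338 × (651.8/452.989)^(-1.77598) = 3.32124 g.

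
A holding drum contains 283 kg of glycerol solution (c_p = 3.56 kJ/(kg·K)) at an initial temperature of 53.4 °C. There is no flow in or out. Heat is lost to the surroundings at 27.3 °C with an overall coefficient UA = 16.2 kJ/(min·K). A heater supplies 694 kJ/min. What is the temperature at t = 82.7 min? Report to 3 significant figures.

65.7 °C

M c_p dT/dt = −UA(T − T_amb) + Q̇.
dT/dt = (T_ss − T)/τ with T_ss = T_amb + Q̇/UA = 27.3 + 694/16.2 = 70.140 °C, τ = M c_p/UA = 283·3.56/16.2 = 62.190 min.
Solution: T(t) = T_ss + (T₀ − T_ss) e^(−t/τ).
T(82.7) = 70.140 + (-16.740)·0.26453 = 65.711 °C.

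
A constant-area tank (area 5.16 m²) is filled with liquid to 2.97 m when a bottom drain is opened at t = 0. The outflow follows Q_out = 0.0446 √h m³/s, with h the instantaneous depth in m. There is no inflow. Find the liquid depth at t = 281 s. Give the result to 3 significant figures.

With no inflow, A dh/dt = −0.0446 √h.
This is separable: 2 d(√h)/dt = −0.0446/A, so √h = √h₀ − (0.0446/(2A)) t.
√h = √2.97 − 0.0446·281/(2·5.16) = 1.7234 − 1.2144 = 0.50897.
h = 0.50897² = 0.25905 m.

0.259 m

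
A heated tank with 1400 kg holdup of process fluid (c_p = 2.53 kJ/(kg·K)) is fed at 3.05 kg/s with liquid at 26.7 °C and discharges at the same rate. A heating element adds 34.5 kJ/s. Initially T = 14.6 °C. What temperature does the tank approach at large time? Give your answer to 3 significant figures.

31.2 °C

M c_p dT/dt = ṁ c_p (T_in − T) + Q̇.
At steady state dT/dt = 0 ⇒ T_ss = T_in + Q̇/(ṁ c_p) = 26.7 + 34.5/(3.05·2.53) = 31.171 °C.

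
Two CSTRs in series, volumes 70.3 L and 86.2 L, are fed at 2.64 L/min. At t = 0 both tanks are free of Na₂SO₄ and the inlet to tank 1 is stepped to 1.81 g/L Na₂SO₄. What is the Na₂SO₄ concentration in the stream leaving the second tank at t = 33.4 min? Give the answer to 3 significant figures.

Each tank obeys Vᵢ dCᵢ/dt = Q(Cᵢ₋₁ − Cᵢ), so τᵢ = Vᵢ/Q.
τ₁ = 70.3/2.64 = 26.629 min; τ₂ = 86.2/2.64 = 32.652 min.
Solving the cascade with C₁(0)=C₂(0)=0 gives C₂(t) = C_in[1 − (τ₁ e^(−t/τ₁) − τ₂ e^(−t/τ₂))/(τ₁ − τ₂)].
At t = 33.4: e^(−t/τ₁) = 0.28528, e^(−t/τ₂) = 0.35954.
C₂ = 1.81·[1 − (26.629·0.28528 − 32.652·0.35954)/(-6.0227)] = 1.81·0.31212 = 0.56493 g/L.

0.565 g/L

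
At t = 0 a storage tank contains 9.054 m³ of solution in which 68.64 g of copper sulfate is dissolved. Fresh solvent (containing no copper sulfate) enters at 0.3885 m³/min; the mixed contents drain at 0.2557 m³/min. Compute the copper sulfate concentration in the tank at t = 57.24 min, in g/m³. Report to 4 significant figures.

1.274 g/m³

Total volume: dV/dt = Q_in − Q_out = 0.132800 m³/min, so V(t) = 9.054 + 0.132800 t and V(57.24) = 16.6555 m³.
Solute balance: dm/dt = 0 − Q_out C = −Q_out m/V(t).
dm/m = −Q_out dt/(V₀ + 0.132800 t); integrating gives ln(m/m₀) = −(Q_out/(Q_in−Q_out)) ln(V/V₀).
m = m₀ (V₀/V)^(Q_out/(Q_in−Q_out)) = 68.64 × (9.054/16.6555)^(1.92545) = 21.2265 g.
C = m/V = 21.2265/16.6555 = 1.27445 g/m³.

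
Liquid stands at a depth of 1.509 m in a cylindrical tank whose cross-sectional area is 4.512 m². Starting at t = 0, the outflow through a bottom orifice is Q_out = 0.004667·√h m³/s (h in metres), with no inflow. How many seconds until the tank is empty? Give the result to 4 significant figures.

With no inflow, A dh/dt = −0.004667 √h.
Separate and integrate: 2(√h − √h₀) = −(0.004667/A) t.
Set h = 0: 2√h₀ = (0.004667/A) t_empty ⇒ t_empty = 2A√h₀/0.004667.
t_empty = 2·4.512·√1.509/0.004667 = 9.02400·1.22841/0.004667 = 2375.23 s.

2375 s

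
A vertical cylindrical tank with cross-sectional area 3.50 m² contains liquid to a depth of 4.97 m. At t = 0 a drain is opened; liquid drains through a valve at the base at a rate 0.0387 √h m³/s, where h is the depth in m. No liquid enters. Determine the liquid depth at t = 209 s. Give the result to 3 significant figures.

1.15 m

A dh/dt = −Q_out = −0.0387 √h.
∫ h^(−1/2) dh = −(0.0387/A) ∫ dt, giving 2√h = 2√h₀ − (0.0387/A) t.
√h = √4.97 − 0.0387·209/(2·3.50) = 2.2293 − 1.1555 = 1.0739.
h = 1.0739² = 1.1532 m.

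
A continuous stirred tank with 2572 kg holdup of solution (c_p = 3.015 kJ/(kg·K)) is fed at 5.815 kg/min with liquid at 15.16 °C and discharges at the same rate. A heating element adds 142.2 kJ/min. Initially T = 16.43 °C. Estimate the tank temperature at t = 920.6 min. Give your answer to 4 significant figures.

22.42 °C

Heat balance on the well-mixed liquid: M c_p dT/dt = ṁ c_p (T_in − T) + 142.2.
τ = M/ṁ = 442.304 min; T_ss = T_in + Q̇/(ṁ c_p) = 15.16 + 142.2/(5.815·3.015) = 23.2708 °C.
T approaches T_ss exponentially: T(t) = T_ss + (T₀ − T_ss) e^(−t/τ).
T(920.6) = 23.2708 + (-6.84078)·e^(−920.6/442.304) = 23.2708 + (-6.84078)·0.124759 = 22.4173 °C.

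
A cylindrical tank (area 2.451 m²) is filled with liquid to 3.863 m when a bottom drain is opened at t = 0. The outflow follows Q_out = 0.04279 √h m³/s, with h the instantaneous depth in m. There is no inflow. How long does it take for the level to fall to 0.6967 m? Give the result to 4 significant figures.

With no inflow, A dh/dt = −0.04279 √h.
∫ h^(−1/2) dh = −(0.04279/A) ∫ dt, giving 2√h = 2√h₀ − (0.04279/A) t.
t = 2A(√h₀ − √h)/0.04279 = 2·2.451·(√3.863 − √0.6967)/0.04279
  = 4.90200 × (1.96545 − 0.834686) / 0.04279 = 129.540 s.

129.5 s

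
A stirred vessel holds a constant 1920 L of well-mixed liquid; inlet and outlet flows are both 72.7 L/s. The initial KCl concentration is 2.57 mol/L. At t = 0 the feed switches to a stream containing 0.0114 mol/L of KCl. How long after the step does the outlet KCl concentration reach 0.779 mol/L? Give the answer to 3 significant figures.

Unsteady species balance (constant V, well mixed): V dC/dt = Q(C_in − C), so τ = V/Q = 26.410 s.
C(t) = C_in + (C₀ − C_in) e^(−t/τ). Set C = 0.779 and solve for t:
e^(−t/τ) = (C − C_in)/(C₀ − C_in) = (0.779 − 0.0114)/(2.57 − 0.0114) = 0.30001
t = −τ ln(…) = 26.410 × 1.2039 = 31.796 s.

31.8 s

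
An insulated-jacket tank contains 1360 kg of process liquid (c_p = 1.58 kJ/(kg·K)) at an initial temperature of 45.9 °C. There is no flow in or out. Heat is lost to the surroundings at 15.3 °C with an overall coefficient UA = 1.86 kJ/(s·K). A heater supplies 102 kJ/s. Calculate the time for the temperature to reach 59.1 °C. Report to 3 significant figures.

Lumped-capacitance energy balance: M c_p dT/dt = UA(T_amb − T) + Q̇.
τ = M c_p/UA = 1155.3 s; T_ss = T_amb + Q̇/UA = 15.3 + 102/1.86 = 70.139 °C.
T(t) = T_ss + (T₀ − T_ss)e^(−t/τ); set T = 59.1:
t = −τ ln[(T − T_ss)/(T₀ − T_ss)] = −1155.3 · ln(0.45542) = 908.67 s.

909 s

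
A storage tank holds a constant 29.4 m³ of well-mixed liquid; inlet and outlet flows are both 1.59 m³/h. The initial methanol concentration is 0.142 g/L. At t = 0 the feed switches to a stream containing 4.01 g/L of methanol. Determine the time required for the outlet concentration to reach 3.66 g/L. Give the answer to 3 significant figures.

44.4 h

Species balance on the tank: V dC/dt = Q(C_in − C), so τ = V/Q = 18.491 h.
C(t) = C_in + (C₀ − C_in) e^(−t/τ). Set C = 3.66 and solve for t:
e^(−t/τ) = (C − C_in)/(C₀ − C_in) = (3.66 − 4.01)/(0.142 − 4.01) = 0.090486
t = −τ ln(…) = 18.491 × 2.4026 = 44.425 h.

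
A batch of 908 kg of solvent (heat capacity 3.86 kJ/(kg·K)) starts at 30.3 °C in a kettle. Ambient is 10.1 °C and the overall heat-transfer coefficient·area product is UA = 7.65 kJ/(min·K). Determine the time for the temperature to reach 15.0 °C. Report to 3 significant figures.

649 min

Energy balance: M c_p dT/dt = −UA(T − T_amb).
τ = M c_p/UA = 458.15 min; T_ss = T_amb = 10.100 °C.
T(t) = T_ss + (T₀ − T_ss)e^(−t/τ); set T = 15.0:
t = −τ ln[(T − T_ss)/(T₀ − T_ss)] = −458.15 · ln(0.24257) = 648.95 min.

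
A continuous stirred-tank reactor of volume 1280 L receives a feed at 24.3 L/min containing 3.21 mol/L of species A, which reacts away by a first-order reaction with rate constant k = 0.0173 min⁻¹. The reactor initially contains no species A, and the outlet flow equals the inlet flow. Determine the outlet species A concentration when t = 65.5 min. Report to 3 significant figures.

1.52 mol/L

Accumulation = in − out − consumed: V dC/dt = Q C_in − Q C − k V C.
This is linear with rate a = Q/V + k = 0.036284 min⁻¹.
C_ss = Q C_in/(Q + kV) = 1.6795 mol/L; C(t) = C_ss + (C₀ − C_ss) e^(−a t).
C(65.5) = 1.6795 + (-1.6795)·e^(−0.036284·65.5) = 1.6795 + (-1.6795)·0.092863 = 1.5235 mol/L.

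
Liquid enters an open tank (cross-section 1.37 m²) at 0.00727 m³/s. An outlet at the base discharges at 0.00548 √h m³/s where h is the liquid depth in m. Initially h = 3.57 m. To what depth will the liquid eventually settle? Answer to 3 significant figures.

Level balance: A dh/dt = 0.00727 − 0.00548 √h. Setting dh/dt = 0:
Q_in = 0.00548 √h_ss ⇒ √h_ss = 0.00727/0.00548 = 1.3266.
h_ss = 1.3266² = 1.7600 m. (Since h₀ = 3.57 m > h_ss, the level will fall toward this value.)

1.76 m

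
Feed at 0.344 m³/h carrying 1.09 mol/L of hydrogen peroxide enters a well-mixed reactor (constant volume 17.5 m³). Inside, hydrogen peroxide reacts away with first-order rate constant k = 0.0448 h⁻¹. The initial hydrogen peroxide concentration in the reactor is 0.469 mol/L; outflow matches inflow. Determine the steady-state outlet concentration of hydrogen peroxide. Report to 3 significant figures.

V dC/dt = Q(C_in − C) − k V C.
Steady state (dC/dt = 0): C_ss = Q C_in/(Q + kV) = C_in/(1 + kV/Q).
C_ss = 0.344·1.09/(0.344 + 0.0448·17.5) = 0.37496/1.1280 = 0.33241 mol/L.

0.332 mol/L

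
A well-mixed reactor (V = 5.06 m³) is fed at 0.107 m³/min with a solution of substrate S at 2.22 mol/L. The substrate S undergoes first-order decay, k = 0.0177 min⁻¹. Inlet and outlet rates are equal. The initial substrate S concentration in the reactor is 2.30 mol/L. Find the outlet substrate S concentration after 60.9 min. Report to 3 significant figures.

V dC/dt = Q(C_in − C) − k V C.
This is linear with rate a = Q/V + k = 0.038846 min⁻¹.
C_ss = Q C_in/(Q + kV) = 1.2085 mol/L; C(t) = C_ss + (C₀ − C_ss) e^(−a t).
C(60.9) = 1.2085 + (1.0915)·e^(−0.038846·60.9) = 1.2085 + (1.0915)·0.093880 = 1.3109 mol/L.

1.31 mol/L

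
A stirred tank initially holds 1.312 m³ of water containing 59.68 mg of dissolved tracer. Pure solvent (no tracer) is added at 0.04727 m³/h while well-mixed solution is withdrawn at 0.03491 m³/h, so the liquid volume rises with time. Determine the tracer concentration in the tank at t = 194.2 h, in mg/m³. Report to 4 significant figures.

Total volume: dV/dt = Q_in − Q_out = 0.0123600 m³/h, so V(t) = 1.312 + 0.0123600 t and V(194.2) = 3.71231 m³.
Solute balance: dm/dt = 0 − Q_out C = −Q_out m/V(t).
Separate: dm/m = −Q_out dt/V(t) ⇒ ln(m/m₀) = −(Q_out/(Q_in−Q_out)) ln(V/V₀).
m = m₀ (V₀/V)^(Q_out/(Q_in−Q_out)) = 59.68 × (1.312/3.71231)^(2.82443) = 3.16229 mg.
C = m/V = 3.16229/3.71231 = 0.851839 mg/m³.

0.8518 mg/m³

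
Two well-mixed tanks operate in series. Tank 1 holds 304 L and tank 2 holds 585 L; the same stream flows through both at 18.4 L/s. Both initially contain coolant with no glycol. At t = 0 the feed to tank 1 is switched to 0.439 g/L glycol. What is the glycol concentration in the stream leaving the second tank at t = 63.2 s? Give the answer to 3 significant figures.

Time constants: τᵢ = Vᵢ/Q for each well-mixed tank.
τ₁ = 304/18.4 = 16.522 s; τ₂ = 585/18.4 = 31.793 s.
Tank 1: C₁ = C_in(1 − e^(−t/τ₁)). Tank 2 (τ₁ ≠ τ₂): C₂ = C_in[1 − (τ₁ e^(−t/τ₁) − τ₂ e^(−t/τ₂))/(τ₁ − τ₂)].
At t = 63.2: e^(−t/τ₁) = 0.021813, e^(−t/τ₂) = 0.13699.
C₂ = 0.439·[1 − (16.522·0.021813 − 31.793·0.13699)/(-15.272)] = 0.439·0.73840 = 0.32416 g/L.

0.324 g/L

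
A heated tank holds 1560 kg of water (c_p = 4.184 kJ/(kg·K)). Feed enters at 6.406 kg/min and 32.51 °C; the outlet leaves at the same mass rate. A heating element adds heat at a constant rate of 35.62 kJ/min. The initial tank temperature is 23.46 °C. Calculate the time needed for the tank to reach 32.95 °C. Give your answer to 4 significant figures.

M c_p dT/dt = ṁ c_p (T_in − T) + Q̇.
τ = M/ṁ = 243.522 min; T_ss = T_in + Q̇/(ṁ c_p) = 33.8390 °C.
T(t) = T_ss + (T₀ − T_ss) e^(−t/τ). Set T = 32.95:
e^(−t/τ) = (32.95 − 33.8390)/(23.46 − 33.8390) = 0.0856511
t = −243.522 · ln(0.0856511) = 598.448 min.

598.4 min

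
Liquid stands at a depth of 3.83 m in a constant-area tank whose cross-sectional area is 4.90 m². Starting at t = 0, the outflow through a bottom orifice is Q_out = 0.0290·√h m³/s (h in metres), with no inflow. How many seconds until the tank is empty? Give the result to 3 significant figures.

Volume balance on the tank: A dh/dt = −0.0290 √h.
∫ h^(−1/2) dh = −(0.0290/A) ∫ dt, giving 2√h = 2√h₀ − (0.0290/A) t.
Set h = 0: 2√h₀ = (0.0290/A) t_empty ⇒ t_empty = 2A√h₀/0.0290.
t_empty = 2·4.90·√3.83/0.0290 = 9.8000·1.9570/0.0290 = 661.34 s.

661 s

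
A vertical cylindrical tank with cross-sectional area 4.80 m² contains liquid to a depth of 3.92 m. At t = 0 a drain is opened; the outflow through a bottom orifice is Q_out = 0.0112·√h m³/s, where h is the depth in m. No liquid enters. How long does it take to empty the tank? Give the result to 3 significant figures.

With no inflow, A dh/dt = −0.0112 √h.
Separate and integrate: 2(√h − √h₀) = −(0.0112/A) t.
Set h = 0: 2√h₀ = (0.0112/A) t_empty ⇒ t_empty = 2A√h₀/0.0112.
t_empty = 2·4.80·√3.92/0.0112 = 9.6000·1.9799/0.0112 = 1697.1 s.

1700 s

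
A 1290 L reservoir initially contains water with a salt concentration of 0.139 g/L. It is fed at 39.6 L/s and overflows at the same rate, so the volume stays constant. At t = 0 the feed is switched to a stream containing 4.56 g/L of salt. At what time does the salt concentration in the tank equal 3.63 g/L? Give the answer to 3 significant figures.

Species balance: V dC/dt = Q(C_in − C) ⇒ τ = V/Q = 32.576 s.
C(t) = C_in + (C₀ − C_in) e^(−t/τ). Set C = 3.63 and solve for t:
e^(−t/τ) = (C − C_in)/(C₀ − C_in) = (3.63 − 4.56)/(0.139 − 4.56) = 0.21036
t = −τ ln(…) = 32.576 × 1.5589 = 50.784 s.

50.8 s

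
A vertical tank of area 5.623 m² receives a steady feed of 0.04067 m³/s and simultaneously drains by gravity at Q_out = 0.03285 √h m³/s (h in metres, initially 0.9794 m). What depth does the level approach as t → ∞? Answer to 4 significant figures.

1.533 m

Accumulation of liquid (constant cross-section A): A dh/dt = Q_in − 0.03285 √h. At steady state dh/dt = 0:
Q_in = 0.03285 √h_ss ⇒ √h_ss = 0.04067/0.03285 = 1.23805.
h_ss = 1.23805² = 1.53277 m. (Since h₀ = 0.9794 m < h_ss, the level will rise toward this value.)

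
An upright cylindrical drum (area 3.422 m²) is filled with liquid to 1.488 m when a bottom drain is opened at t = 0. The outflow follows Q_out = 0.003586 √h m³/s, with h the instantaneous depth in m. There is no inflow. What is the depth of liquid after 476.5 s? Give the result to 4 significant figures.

With no inflow, A dh/dt = −0.003586 √h.
Separate and integrate: 2(√h − √h₀) = −(0.003586/A) t.
√h = √1.488 − 0.003586·476.5/(2·3.422) = 1.21984 − 0.249668 = 0.970168.
h = 0.970168² = 0.941226 m.

0.9412 m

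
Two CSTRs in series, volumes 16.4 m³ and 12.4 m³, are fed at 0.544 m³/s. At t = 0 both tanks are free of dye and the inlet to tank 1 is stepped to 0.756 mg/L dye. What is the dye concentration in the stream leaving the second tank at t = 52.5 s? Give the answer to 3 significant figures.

0.447 mg/L

Time constants: τᵢ = Vᵢ/Q for each well-mixed tank.
τ₁ = 16.4/0.544 = 30.147 s; τ₂ = 12.4/0.544 = 22.794 s.
Tank 1: C₁ = C_in(1 − e^(−t/τ₁)). Tank 2 (τ₁ ≠ τ₂): C₂ = C_in[1 − (τ₁ e^(−t/τ₁) − τ₂ e^(−t/τ₂))/(τ₁ − τ₂)].
At t = 52.5: e^(−t/τ₁) = 0.17526, e^(−t/τ₂) = 0.099936.
C₂ = 0.756·[1 − (30.147·0.17526 − 22.794·0.099936)/(7.3529)] = 0.756·0.59122 = 0.44696 mg/L.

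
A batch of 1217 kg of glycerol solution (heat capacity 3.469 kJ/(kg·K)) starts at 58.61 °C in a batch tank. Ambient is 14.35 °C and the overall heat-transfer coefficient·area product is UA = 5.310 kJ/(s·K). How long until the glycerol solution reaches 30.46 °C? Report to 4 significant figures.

803.5 s

Energy balance: M c_p dT/dt = −UA(T − T_amb).
τ = M c_p/UA = 795.061 s; T_ss = T_amb = 14.3500 °C.
T(t) = T_ss + (T₀ − T_ss)e^(−t/τ); set T = 30.46:
t = −τ ln[(T − T_ss)/(T₀ − T_ss)] = −795.061 · ln(0.363986) = 803.521 s.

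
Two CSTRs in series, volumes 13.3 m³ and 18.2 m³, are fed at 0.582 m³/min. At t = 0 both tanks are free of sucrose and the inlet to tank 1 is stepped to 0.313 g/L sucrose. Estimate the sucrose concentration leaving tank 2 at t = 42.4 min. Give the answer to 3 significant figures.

0.146 g/L

Each tank obeys Vᵢ dCᵢ/dt = Q(Cᵢ₋₁ − Cᵢ), so τᵢ = Vᵢ/Q.
τ₁ = 13.3/0.582 = 22.852 min; τ₂ = 18.2/0.582 = 31.271 min.
Tank 1: C₁ = C_in(1 − e^(−t/τ₁)). Tank 2 (τ₁ ≠ τ₂): C₂ = C_in[1 − (τ₁ e^(−t/τ₁) − τ₂ e^(−t/τ₂))/(τ₁ − τ₂)].
At t = 42.4: e^(−t/τ₁) = 0.15639, e^(−t/τ₂) = 0.25772.
C₂ = 0.313·[1 − (22.852·0.15639 − 31.271·0.25772)/(-8.4192)] = 0.313·0.46723 = 0.14624 g/L.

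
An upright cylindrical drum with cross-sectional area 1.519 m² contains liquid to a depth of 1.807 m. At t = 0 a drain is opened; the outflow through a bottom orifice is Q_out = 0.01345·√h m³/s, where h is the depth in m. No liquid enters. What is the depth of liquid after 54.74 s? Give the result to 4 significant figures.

A dh/dt = −Q_out = −0.01345 √h.
This is separable: 2 d(√h)/dt = −0.01345/A, so √h = √h₀ − (0.01345/(2A)) t.
√h = √1.807 − 0.01345·54.74/(2·1.519) = 1.34425 − 0.242348 = 1.10190.
h = 1.10190² = 1.21418 m.

1.214 m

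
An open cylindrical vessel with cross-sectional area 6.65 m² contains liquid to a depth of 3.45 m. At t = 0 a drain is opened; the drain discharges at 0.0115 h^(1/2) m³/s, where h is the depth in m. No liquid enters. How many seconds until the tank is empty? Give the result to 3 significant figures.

2150 s

A dh/dt = −Q_out = −0.0115 √h.
Separate and integrate: 2(√h − √h₀) = −(0.0115/A) t.
Tank is empty when √h = 0: t_empty = 2A√h₀/0.0115.
t_empty = 2·6.65·√3.45/0.0115 = 13.300·1.8574/0.0115 = 2148.1 s.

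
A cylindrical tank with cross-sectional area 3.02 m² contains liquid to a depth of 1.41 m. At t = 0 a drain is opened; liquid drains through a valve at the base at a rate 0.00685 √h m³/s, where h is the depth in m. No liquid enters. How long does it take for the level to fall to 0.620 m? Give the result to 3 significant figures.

353 s

Unsteady balance on liquid volume: A dh/dt = −0.00685 √h.
This is separable: 2 d(√h)/dt = −0.00685/A, so √h = √h₀ − (0.00685/(2A)) t.
t = 2A(√h₀ − √h)/0.00685 = 2·3.02·(√1.41 − √0.620)/0.00685
  = 6.0400 × (1.1874 − 0.78740) / 0.00685 = 352.73 s.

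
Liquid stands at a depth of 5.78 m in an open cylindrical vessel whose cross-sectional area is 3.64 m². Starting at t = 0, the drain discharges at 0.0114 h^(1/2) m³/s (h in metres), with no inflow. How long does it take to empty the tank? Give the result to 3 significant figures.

1540 s

Unsteady balance on liquid volume: A dh/dt = −0.0114 √h.
∫ h^(−1/2) dh = −(0.0114/A) ∫ dt, giving 2√h = 2√h₀ − (0.0114/A) t.
Tank is empty when √h = 0: t_empty = 2A√h₀/0.0114.
t_empty = 2·3.64·√5.78/0.0114 = 7.2800·2.4042/0.0114 = 1535.3 s.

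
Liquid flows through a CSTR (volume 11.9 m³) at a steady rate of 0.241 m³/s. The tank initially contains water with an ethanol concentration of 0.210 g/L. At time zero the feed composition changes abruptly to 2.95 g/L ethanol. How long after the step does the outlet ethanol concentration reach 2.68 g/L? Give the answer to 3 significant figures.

114 s

Species balance: V dC/dt = Q(C_in − C) ⇒ τ = V/Q = 49.378 s.
C(t) = C_in + (C₀ − C_in) e^(−t/τ). Set C = 2.68 and solve for t:
e^(−t/τ) = (C − C_in)/(C₀ − C_in) = (2.68 − 2.95)/(0.210 − 2.95) = 0.098540
t = −τ ln(…) = 49.378 × 2.3173 = 114.42 s.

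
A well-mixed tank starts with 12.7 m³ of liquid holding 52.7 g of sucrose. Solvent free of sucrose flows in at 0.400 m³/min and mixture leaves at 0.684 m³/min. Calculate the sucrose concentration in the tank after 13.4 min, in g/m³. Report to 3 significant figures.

Total volume: dV/dt = Q_in − Q_out = -0.28400 m³/min, so V(t) = 12.7 − 0.28400 t and V(13.4) = 8.8944 m³.
Solute balance: dm/dt = 0 − Q_out C = −Q_out m/V(t).
dm/m = −Q_out dt/(V₀ − 0.28400 t); integrating gives ln(m/m₀) = −(Q_out/(Q_in−Q_out)) ln(V/V₀).
m = m₀ (V₀/V)^(Q_out/(Q_in−Q_out)) = 52.7 × (12.7/8.8944)^(-2.4085) = 22.349 g.
C = m/V = 22.349/8.8944 = 2.5127 g/m³.

2.51 g/m³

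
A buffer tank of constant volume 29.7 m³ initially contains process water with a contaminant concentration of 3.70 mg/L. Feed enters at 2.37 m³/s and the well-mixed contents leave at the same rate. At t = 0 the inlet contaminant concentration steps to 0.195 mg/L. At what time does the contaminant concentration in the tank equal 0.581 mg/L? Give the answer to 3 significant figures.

Species balance on the tank: V dC/dt = Q(C_in − C), so τ = V/Q = 12.532 s.
C(t) = C_in + (C₀ − C_in) e^(−t/τ). Set C = 0.581 and solve for t:
e^(−t/τ) = (C − C_in)/(C₀ − C_in) = (0.581 − 0.195)/(3.70 − 0.195) = 0.11013
t = −τ ln(…) = 12.532 × 2.2061 = 27.646 s.

27.6 s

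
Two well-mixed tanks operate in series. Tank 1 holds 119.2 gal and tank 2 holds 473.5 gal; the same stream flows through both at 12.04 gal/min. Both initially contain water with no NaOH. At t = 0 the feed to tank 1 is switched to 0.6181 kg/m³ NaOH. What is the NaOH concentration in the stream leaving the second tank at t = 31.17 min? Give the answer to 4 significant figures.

0.2531 kg/m³

Time constants: τᵢ = Vᵢ/Q for each well-mixed tank.
τ₁ = 119.2/12.04 = 9.90033 min; τ₂ = 473.5/12.04 = 39.3272 min.
Solving the cascade with C₁(0)=C₂(0)=0 gives C₂(t) = C_in[1 − (τ₁ e^(−t/τ₁) − τ₂ e^(−t/τ₂))/(τ₁ − τ₂)].
At t = 31.17: e^(−t/τ₁) = 0.0429216, e^(−t/τ₂) = 0.452675.
C₂ = 0.6181·[1 − (9.90033·0.0429216 − 39.3272·0.452675)/(-29.4269)] = 0.6181·0.409468 = 0.253092 kg/m³.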